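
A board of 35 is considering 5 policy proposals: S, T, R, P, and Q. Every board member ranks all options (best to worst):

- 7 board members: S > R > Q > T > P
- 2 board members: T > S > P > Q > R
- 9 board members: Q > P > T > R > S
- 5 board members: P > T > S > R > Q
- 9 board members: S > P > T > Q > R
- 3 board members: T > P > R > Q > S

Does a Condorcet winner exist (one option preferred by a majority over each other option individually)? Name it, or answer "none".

Checking pairwise contests:
T beats S 19–16.
P beats T 23–12.
S beats R 23–12.
S beats P 18–17.
S beats Q 23–12.
Every option loses at least one head-to-head, so there is no Condorcet winner.

none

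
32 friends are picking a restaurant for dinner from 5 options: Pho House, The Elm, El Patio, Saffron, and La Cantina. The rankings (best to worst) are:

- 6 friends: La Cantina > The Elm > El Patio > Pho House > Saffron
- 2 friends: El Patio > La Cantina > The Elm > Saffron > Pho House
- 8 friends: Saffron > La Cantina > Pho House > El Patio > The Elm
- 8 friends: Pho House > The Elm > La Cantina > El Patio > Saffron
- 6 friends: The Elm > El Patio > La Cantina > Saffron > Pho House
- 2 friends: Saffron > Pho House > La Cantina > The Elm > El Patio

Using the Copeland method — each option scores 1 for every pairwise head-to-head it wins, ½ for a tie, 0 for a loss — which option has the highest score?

Pho House: beats The Elm and El Patio; loses to Saffron and La Cantina → score 2.
The Elm: beats El Patio and Saffron; loses to Pho House and La Cantina → score 2.
El Patio: beats Saffron; loses to Pho House, The Elm, and La Cantina → score 1.
Saffron: beats Pho House; loses to The Elm, El Patio, and La Cantina → score 1.
La Cantina: beats Pho House, The Elm, El Patio, and Saffron → score 4.
La Cantina has the best pairwise record.

La Cantina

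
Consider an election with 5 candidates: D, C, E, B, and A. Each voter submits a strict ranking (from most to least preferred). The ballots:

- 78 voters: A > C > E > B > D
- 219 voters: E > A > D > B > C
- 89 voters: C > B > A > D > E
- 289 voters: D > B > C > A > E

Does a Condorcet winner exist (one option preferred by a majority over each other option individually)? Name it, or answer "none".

none

Checking pairwise contests:
A beats D 386–289.
D beats C 508–167.
D beats E 378–297.
D beats B 508–167.
C beats A 378–297.
Every option loses at least one head-to-head, so there is no Condorcet winner.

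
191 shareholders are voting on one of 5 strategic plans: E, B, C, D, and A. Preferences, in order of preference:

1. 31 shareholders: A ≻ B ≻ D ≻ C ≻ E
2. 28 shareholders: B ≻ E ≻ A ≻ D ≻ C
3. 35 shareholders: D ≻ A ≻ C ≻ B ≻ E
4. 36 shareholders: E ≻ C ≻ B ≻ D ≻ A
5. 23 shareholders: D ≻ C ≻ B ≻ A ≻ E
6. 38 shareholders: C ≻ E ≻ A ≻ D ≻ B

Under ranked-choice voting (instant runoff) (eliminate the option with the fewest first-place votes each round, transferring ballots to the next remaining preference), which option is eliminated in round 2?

Round 1: E 36, B 28, C 38, D 58, A 31. Eliminate B.
Round 2: E 64, C 38, D 58, A 31. Eliminate A.

A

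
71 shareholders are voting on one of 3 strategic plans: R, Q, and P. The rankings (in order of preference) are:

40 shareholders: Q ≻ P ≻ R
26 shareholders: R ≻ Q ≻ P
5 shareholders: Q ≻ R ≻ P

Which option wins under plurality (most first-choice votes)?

Q

First-place votes: R 26, Q 45, P 0.
Q has the most first-place votes.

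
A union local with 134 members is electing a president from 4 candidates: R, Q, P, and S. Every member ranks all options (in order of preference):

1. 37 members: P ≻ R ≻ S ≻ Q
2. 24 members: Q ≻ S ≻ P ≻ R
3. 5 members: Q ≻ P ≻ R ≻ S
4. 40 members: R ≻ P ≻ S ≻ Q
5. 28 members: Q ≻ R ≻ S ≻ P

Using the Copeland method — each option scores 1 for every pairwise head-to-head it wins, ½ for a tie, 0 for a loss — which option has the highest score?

R

R: beats Q, P, and S → score 3.
Q: loses to R, P, and S → score 0.
P: beats Q and S; loses to R → score 2.
S: beats Q; loses to R and P → score 1.
R has the best pairwise record.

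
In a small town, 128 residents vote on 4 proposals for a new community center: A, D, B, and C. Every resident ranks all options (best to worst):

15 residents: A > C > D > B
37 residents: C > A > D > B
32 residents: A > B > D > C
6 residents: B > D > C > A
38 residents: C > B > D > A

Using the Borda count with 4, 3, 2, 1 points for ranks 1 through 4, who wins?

C

A: 15·4 + 37·3 + 32·4 + 6·1 + 38·1 = 343
D: 15·2 + 37·2 + 32·2 + 6·3 + 38·2 = 262
B: 15·1 + 37·1 + 32·3 + 6·4 + 38·3 = 286
C: 15·3 + 37·4 + 32·1 + 6·2 + 38·4 = 389
C has the highest Borda score (389).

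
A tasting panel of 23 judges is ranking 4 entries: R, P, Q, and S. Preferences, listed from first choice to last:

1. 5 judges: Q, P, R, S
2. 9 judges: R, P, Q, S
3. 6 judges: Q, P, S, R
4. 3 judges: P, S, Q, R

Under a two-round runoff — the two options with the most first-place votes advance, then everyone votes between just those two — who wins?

Q

Round 1 first-place votes: R 9, P 3, Q 11, S 0.
Q and R advance.
Runoff: Q is preferred to R by 14 voters; R by 9.
Q wins the runoff.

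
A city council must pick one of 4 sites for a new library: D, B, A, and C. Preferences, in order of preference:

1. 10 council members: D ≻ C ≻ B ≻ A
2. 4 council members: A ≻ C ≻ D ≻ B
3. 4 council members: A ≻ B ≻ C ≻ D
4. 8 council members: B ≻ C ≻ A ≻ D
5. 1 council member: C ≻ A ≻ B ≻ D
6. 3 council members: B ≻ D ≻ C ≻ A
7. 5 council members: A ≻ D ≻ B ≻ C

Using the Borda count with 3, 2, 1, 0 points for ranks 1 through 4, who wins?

D: 10·3 + 4·1 + 4·0 + 8·0 + 1·0 + 3·2 + 5·2 = 50
B: 10·1 + 4·0 + 4·2 + 8·3 + 1·1 + 3·3 + 5·1 = 57
A: 10·0 + 4·3 + 4·3 + 8·1 + 1·2 + 3·0 + 5·3 = 49
C: 10·2 + 4·2 + 4·1 + 8·2 + 1·3 + 3·1 + 5·0 = 54
B has the highest Borda score (57).

B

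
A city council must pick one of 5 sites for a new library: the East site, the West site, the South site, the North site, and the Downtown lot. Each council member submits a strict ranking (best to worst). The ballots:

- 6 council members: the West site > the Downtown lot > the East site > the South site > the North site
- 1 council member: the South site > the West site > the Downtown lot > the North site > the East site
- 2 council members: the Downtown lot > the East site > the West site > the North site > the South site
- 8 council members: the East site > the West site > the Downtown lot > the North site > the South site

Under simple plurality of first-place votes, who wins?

the East site

First-place votes: the East site 8, the West site 6, the South site 1, the North site 0, the Downtown lot 2.
the East site has the most first-place votes.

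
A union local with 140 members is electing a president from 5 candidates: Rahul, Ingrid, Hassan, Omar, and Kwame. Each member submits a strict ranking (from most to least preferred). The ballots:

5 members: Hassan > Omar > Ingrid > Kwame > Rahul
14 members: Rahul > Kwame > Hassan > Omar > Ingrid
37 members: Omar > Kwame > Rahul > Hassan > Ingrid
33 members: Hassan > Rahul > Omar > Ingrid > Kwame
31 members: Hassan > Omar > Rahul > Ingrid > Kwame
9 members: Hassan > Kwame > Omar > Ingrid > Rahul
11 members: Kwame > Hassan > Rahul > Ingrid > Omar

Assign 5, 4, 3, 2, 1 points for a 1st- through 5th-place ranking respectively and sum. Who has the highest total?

Rahul: 5·1 + 14·5 + 37·3 + 33·4 + 31·3 + 9·1 + 11·3 = 453
Ingrid: 5·3 + 14·1 + 37·1 + 33·2 + 31·2 + 9·2 + 11·2 = 234
Hassan: 5·5 + 14·3 + 37·2 + 33·5 + 31·5 + 9·5 + 11·4 = 550
Omar: 5·4 + 14·2 + 37·5 + 33·3 + 31·4 + 9·3 + 11·1 = 494
Kwame: 5·2 + 14·4 + 37·4 + 33·1 + 31·1 + 9·4 + 11·5 = 369
Hassan has the highest Borda score (550).

Hassan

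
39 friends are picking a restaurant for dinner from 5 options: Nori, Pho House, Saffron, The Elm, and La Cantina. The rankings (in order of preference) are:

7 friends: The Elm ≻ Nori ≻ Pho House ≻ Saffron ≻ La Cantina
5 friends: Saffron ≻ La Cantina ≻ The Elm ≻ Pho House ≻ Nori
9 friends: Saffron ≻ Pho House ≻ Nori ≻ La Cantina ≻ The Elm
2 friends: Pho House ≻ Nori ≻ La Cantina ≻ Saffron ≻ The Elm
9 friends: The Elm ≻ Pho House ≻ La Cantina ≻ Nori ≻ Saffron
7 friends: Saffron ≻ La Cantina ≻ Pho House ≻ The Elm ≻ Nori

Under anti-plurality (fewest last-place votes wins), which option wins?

Pho House

Last-place votes: Nori 12, Pho House 0, Saffron 9, The Elm 11, La Cantina 7.
Pho House is ranked last by the fewest voters, so Pho House wins.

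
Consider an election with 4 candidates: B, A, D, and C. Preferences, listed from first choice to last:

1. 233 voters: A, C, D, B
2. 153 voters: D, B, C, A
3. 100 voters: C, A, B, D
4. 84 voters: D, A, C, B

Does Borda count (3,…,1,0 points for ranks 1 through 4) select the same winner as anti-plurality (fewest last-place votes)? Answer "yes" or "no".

Borda — scores: B 406, A 1067, D 944, C 1003. Winner: A.
Anti-plurality — last-place votes: B 317, A 153, D 100, C 0. Winner: C.
The two methods disagree.

no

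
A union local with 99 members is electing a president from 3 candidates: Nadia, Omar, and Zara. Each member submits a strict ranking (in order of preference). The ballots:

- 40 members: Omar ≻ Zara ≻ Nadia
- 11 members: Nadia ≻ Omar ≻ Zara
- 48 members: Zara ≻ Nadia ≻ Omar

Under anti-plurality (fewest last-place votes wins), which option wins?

Zara

Last-place votes: Nadia 40, Omar 48, Zara 11.
Zara is ranked last by the fewest voters, so Zara wins.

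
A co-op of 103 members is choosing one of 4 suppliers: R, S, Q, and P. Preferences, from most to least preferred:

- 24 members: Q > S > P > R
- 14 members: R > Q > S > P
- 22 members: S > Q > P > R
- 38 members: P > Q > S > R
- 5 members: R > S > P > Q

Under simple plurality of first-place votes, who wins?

First-place votes: R 19, S 22, Q 24, P 38.
P has the most first-place votes.

P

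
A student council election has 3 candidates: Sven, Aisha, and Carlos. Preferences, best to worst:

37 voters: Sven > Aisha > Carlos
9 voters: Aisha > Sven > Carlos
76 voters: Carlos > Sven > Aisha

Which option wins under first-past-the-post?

Carlos

First-place votes: Sven 37, Aisha 9, Carlos 76.
Carlos has the most first-place votes.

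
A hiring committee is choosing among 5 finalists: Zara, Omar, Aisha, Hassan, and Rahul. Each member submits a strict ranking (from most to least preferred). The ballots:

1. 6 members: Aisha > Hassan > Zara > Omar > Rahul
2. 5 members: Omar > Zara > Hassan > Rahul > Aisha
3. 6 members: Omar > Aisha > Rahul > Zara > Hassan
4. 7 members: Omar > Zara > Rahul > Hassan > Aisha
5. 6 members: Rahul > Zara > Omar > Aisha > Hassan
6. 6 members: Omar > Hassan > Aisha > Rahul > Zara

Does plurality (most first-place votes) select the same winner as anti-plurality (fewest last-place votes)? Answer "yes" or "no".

Plurality — first-place votes: Zara 0, Omar 24, Aisha 6, Hassan 0, Rahul 6. Winner: Omar.
Anti-plurality — last-place votes: Zara 6, Omar 0, Aisha 12, Hassan 12, Rahul 6. Winner: Omar.
The two methods agree.

yes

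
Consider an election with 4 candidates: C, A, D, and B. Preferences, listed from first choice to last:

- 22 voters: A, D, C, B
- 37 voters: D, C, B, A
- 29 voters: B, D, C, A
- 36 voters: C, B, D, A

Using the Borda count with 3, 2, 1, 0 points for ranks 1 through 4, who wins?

C: 22·1 + 37·2 + 29·1 + 36·3 = 233
A: 22·3 + 37·0 + 29·0 + 36·0 = 66
D: 22·2 + 37·3 + 29·2 + 36·1 = 249
B: 22·0 + 37·1 + 29·3 + 36·2 = 196
D has the highest Borda score (249).

D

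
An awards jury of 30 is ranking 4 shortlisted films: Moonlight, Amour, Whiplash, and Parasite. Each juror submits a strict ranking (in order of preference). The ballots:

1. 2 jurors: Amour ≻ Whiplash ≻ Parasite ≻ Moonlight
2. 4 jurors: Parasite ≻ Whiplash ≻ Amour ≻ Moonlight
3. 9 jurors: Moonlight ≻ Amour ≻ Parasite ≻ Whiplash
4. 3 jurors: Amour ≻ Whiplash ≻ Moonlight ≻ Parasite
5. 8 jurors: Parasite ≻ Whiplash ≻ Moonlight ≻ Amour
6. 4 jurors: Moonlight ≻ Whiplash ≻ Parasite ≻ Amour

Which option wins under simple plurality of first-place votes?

Moonlight

First-place votes: Moonlight 13, Amour 5, Whiplash 0, Parasite 12.
Moonlight has the most first-place votes.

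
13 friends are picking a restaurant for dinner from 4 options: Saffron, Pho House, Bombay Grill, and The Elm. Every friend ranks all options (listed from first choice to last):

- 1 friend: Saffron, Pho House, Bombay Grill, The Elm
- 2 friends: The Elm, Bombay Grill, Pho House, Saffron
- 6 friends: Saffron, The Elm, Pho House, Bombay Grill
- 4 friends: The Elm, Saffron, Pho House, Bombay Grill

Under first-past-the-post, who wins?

First-place votes: Saffron 7, Pho House 0, Bombay Grill 0, The Elm 6.
Saffron has the most first-place votes.

Saffron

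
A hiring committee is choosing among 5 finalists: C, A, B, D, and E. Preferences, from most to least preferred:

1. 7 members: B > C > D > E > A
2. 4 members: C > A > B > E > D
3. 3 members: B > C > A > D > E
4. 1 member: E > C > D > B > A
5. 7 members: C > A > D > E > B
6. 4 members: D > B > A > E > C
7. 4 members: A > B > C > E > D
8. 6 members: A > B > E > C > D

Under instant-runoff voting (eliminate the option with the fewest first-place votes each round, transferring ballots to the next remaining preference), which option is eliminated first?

E

Round 1: C 11, A 10, B 10, D 4, E 1. Eliminate E.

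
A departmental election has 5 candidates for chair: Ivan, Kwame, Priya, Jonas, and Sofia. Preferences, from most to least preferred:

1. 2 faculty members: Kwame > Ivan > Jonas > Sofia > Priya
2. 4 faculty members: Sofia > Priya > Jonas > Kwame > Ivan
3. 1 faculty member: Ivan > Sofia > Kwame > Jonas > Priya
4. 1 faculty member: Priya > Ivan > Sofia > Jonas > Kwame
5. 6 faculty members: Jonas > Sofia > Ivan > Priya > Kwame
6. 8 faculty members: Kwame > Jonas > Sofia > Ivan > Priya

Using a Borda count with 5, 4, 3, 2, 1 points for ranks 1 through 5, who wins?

Jonas

Ivan: 2·4 + 4·1 + 1·5 + 1·4 + 6·3 + 8·2 = 55
Kwame: 2·5 + 4·2 + 1·3 + 1·1 + 6·1 + 8·5 = 68
Priya: 2·1 + 4·4 + 1·1 + 1·5 + 6·2 + 8·1 = 44
Jonas: 2·3 + 4·3 + 1·2 + 1·2 + 6·5 + 8·4 = 84
Sofia: 2·2 + 4·5 + 1·4 + 1·3 + 6·4 + 8·3 = 79
Jonas has the highest Borda score (84).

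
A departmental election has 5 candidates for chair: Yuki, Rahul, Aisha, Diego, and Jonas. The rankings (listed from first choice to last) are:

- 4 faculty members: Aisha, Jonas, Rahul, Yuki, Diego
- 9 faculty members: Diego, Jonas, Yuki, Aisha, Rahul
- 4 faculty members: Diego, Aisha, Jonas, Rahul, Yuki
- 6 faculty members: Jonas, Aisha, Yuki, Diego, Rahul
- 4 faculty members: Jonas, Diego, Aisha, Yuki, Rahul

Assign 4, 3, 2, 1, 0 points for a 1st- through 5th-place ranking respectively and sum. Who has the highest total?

Yuki: 4·1 + 9·2 + 4·0 + 6·2 + 4·1 = 38
Rahul: 4·2 + 9·0 + 4·1 + 6·0 + 4·0 = 12
Aisha: 4·4 + 9·1 + 4·3 + 6·3 + 4·2 = 63
Diego: 4·0 + 9·4 + 4·4 + 6·1 + 4·3 = 70
Jonas: 4·3 + 9·3 + 4·2 + 6·4 + 4·4 = 87
Jonas has the highest Borda score (87).

Jonas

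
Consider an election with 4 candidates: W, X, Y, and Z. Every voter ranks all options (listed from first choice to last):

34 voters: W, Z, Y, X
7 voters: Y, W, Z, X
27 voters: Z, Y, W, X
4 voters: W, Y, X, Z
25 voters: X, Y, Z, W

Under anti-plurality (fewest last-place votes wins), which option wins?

Y

Last-place votes: W 25, X 68, Y 0, Z 4.
Y is ranked last by the fewest voters, so Y wins.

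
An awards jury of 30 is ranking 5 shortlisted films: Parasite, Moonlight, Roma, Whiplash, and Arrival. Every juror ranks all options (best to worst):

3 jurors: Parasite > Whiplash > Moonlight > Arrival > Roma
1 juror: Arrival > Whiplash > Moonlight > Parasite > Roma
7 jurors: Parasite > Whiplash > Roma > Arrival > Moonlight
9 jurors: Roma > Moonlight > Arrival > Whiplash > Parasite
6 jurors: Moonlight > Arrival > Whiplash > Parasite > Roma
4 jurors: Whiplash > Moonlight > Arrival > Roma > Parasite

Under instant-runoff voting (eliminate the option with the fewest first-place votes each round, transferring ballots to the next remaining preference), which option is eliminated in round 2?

Round 1: Parasite 10, Moonlight 6, Roma 9, Whiplash 4, Arrival 1. Eliminate Arrival.
Round 2: Parasite 10, Moonlight 6, Roma 9, Whiplash 5. Eliminate Whiplash.

Whiplash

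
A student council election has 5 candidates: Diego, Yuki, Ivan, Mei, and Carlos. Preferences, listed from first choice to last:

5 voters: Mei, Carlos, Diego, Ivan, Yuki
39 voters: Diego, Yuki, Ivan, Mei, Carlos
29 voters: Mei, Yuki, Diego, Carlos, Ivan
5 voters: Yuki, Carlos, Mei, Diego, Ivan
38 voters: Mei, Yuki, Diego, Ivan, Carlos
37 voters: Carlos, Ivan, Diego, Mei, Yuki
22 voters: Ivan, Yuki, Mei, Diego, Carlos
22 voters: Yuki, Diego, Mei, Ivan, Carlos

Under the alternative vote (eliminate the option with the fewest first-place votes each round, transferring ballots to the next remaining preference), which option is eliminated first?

Ivan

Round 1: Diego 39, Yuki 27, Ivan 22, Mei 72, Carlos 37. Eliminate Ivan.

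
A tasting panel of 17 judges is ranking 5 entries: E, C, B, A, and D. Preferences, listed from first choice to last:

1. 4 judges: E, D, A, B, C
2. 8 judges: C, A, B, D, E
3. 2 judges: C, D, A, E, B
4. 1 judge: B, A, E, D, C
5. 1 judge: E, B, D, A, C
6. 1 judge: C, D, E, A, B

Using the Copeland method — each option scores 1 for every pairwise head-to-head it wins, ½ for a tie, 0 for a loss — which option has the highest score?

C

E: loses to C, B, A, and D → score 0.
C: beats E, B, A, and D → score 4.
B: beats E and D; loses to C and A → score 2.
A: beats E, B, and D; loses to C → score 3.
D: beats E; loses to C, B, and A → score 1.
C has the best pairwise record.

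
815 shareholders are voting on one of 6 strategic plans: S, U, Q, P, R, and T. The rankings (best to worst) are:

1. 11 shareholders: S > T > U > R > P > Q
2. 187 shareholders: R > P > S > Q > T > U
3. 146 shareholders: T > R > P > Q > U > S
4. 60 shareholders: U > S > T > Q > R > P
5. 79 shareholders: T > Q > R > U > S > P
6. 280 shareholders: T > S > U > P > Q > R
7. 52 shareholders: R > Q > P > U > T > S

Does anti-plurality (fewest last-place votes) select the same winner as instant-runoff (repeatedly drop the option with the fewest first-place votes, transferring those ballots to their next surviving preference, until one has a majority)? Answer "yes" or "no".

Anti-plurality — last-place votes: S 198, U 187, Q 11, P 139, R 280, T 0. Winner: T.
Instant-runoff — R1 S 11, U 60, Q 0, P 0, R 239, T 505 (T winner). Winner: T.
The two methods agree.

yes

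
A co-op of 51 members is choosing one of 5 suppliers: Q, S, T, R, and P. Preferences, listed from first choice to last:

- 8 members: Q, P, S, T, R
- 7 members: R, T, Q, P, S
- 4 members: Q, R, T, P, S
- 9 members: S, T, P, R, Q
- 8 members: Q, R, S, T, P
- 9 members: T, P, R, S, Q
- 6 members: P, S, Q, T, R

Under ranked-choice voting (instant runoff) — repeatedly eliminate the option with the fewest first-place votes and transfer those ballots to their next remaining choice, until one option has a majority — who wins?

Q

Round 1: Q 20, S 9, T 9, R 7, P 6. Eliminate P.
Round 2: Q 20, S 15, T 9, R 7. Eliminate R.
Round 3: Q 20, S 15, T 16. Eliminate S.
Round 4: Q 26, T 25. Q has a majority.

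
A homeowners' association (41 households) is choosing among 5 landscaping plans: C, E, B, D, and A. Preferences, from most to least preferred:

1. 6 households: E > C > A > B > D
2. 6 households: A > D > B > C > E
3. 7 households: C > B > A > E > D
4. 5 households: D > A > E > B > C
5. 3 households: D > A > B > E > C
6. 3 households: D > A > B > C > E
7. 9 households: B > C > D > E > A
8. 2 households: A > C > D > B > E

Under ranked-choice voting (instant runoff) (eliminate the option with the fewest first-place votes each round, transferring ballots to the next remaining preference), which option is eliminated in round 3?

Round 1: C 7, E 6, B 9, D 11, A 8. Eliminate E.
Round 2: C 13, B 9, D 11, A 8. Eliminate A.
Round 3: C 15, B 9, D 17. Eliminate B.

B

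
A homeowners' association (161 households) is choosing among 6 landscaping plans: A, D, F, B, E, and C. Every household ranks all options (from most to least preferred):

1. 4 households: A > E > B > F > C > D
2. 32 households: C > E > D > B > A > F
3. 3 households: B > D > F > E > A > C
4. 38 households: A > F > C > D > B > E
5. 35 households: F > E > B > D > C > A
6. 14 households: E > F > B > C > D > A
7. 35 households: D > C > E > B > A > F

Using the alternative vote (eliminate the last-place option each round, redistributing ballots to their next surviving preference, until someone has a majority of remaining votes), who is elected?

Round 1: A 42, D 35, F 35, B 3, E 14, C 32. Eliminate B.
Round 2: A 42, D 38, F 35, E 14, C 32. Eliminate E.
Round 3: A 42, D 38, F 49, C 32. Eliminate C.
Round 4: A 42, D 70, F 49. Eliminate A.
Round 5: D 70, F 91. F has a majority.

F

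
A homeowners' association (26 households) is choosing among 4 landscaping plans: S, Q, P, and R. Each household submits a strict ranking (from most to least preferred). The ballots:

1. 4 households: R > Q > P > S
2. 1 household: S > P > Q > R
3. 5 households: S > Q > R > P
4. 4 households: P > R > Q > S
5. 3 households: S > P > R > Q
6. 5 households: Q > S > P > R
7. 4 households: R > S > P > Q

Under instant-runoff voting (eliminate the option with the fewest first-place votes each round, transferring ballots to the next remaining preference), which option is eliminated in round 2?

Round 1: S 9, Q 5, P 4, R 8. Eliminate P.
Round 2: S 9, Q 5, R 12. Eliminate Q.

Q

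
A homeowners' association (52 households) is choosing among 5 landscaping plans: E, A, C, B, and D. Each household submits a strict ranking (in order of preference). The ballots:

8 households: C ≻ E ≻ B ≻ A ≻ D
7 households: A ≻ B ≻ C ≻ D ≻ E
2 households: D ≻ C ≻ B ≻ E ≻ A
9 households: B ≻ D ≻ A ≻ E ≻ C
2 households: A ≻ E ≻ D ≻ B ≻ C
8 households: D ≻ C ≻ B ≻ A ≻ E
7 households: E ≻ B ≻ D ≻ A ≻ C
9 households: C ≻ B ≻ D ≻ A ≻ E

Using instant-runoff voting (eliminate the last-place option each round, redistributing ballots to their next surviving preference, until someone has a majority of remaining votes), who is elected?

C

Round 1: E 7, A 9, C 17, B 9, D 10. Eliminate E.
Round 2: A 9, C 17, B 16, D 10. Eliminate A.
Round 3: C 17, B 23, D 12. Eliminate D.
Round 4: C 27, B 25. C has a majority.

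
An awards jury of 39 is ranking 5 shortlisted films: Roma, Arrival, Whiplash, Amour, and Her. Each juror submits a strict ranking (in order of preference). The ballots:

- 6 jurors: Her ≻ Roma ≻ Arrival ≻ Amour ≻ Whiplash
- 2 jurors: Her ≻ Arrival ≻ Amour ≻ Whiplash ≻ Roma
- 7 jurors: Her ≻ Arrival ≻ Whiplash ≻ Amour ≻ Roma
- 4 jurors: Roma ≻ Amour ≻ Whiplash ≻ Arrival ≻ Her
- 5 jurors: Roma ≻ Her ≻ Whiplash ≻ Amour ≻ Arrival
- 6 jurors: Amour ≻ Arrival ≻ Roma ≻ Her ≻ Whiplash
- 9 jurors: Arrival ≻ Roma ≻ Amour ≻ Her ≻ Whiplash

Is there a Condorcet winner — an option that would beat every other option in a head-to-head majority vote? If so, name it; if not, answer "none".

none

Checking pairwise contests:
Arrival beats Roma 24–15.
Her beats Arrival 20–19.
Roma beats Whiplash 30–9.
Roma beats Amour 24–15.
Roma beats Her 24–15.
Every option loses at least one head-to-head, so there is no Condorcet winner.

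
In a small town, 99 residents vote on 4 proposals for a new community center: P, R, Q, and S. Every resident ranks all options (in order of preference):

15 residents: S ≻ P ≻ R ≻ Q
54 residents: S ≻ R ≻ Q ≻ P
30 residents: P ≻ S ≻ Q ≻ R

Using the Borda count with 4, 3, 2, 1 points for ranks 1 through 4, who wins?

S

P: 15·3 + 54·1 + 30·4 = 219
R: 15·2 + 54·3 + 30·1 = 222
Q: 15·1 + 54·2 + 30·2 = 183
S: 15·4 + 54·4 + 30·3 = 366
S has the highest Borda score (366).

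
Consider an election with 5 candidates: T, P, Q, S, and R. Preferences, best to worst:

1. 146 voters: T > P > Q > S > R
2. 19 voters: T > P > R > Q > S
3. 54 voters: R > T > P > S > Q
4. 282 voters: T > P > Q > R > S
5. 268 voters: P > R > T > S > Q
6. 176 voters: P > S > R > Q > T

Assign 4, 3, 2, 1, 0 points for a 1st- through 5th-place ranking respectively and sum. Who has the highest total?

T: 146·4 + 19·4 + 54·3 + 282·4 + 268·2 + 176·0 = 2486
P: 146·3 + 19·3 + 54·2 + 282·3 + 268·4 + 176·4 = 3225
Q: 146·2 + 19·1 + 54·0 + 282·2 + 268·0 + 176·1 = 1051
S: 146·1 + 19·0 + 54·1 + 282·0 + 268·1 + 176·3 = 996
R: 146·0 + 19·2 + 54·4 + 282·1 + 268·3 + 176·2 = 1692
P has the highest Borda score (3225).

P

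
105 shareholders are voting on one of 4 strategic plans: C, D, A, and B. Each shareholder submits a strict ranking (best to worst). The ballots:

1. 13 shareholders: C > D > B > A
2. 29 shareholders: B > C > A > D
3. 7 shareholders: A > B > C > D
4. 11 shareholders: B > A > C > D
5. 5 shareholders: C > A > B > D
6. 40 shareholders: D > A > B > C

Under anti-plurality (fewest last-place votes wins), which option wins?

B

Last-place votes: C 40, D 52, A 13, B 0.
B is ranked last by the fewest voters, so B wins.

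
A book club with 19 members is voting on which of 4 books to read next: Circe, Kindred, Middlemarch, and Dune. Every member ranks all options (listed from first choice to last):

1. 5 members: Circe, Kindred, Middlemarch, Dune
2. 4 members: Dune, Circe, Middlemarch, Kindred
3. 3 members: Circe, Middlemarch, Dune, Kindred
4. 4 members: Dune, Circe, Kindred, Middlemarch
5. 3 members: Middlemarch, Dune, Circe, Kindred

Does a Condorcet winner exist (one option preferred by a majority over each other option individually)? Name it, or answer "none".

none

Checking pairwise contests:
Dune beats Circe 11–8.
Circe beats Kindred 19–0.
Circe beats Middlemarch 16–3.
Middlemarch beats Dune 11–8.
Every option loses at least one head-to-head, so there is no Condorcet winner.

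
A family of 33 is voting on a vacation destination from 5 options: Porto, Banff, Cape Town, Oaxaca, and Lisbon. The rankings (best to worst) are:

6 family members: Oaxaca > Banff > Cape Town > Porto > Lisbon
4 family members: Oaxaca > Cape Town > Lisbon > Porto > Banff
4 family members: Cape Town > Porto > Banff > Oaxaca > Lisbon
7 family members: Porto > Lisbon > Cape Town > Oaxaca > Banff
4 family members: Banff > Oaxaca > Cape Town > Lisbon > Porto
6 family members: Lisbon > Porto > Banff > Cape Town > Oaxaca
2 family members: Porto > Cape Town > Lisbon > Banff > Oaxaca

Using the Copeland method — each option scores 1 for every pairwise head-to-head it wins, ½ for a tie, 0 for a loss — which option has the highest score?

Cape Town

Porto: beats Banff, Oaxaca, and Lisbon; loses to Cape Town → score 3.
Banff: loses to Porto, Cape Town, Oaxaca, and Lisbon → score 0.
Cape Town: beats Porto, Banff, Oaxaca, and Lisbon → score 4.
Oaxaca: beats Banff and Lisbon; loses to Porto and Cape Town → score 2.
Lisbon: beats Banff; loses to Porto, Cape Town, and Oaxaca → score 1.
Cape Town has the best pairwise record.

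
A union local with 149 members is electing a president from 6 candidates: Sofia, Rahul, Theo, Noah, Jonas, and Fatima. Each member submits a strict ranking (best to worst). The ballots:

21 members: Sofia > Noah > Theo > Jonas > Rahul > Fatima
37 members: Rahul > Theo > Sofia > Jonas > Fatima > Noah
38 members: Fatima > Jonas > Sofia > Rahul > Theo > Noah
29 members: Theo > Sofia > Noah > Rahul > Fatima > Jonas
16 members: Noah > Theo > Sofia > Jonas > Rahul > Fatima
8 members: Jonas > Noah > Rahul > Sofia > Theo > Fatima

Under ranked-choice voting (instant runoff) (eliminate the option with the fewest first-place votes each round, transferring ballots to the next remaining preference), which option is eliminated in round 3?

Round 1: Sofia 21, Rahul 37, Theo 29, Noah 16, Jonas 8, Fatima 38. Eliminate Jonas.
Round 2: Sofia 21, Rahul 37, Theo 29, Noah 24, Fatima 38. Eliminate Sofia.
Round 3: Rahul 37, Theo 29, Noah 45, Fatima 38. Eliminate Theo.

Theo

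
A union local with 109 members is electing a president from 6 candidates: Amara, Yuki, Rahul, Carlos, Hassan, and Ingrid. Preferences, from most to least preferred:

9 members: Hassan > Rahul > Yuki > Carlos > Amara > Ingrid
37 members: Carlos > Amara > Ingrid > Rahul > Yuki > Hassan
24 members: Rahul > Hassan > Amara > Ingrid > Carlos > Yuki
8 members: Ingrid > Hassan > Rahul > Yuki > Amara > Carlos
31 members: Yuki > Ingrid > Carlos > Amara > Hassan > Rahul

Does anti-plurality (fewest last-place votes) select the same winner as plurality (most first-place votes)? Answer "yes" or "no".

no

Anti-plurality — last-place votes: Amara 0, Yuki 24, Rahul 31, Carlos 8, Hassan 37, Ingrid 9. Winner: Amara.
Plurality — first-place votes: Amara 0, Yuki 31, Rahul 24, Carlos 37, Hassan 9, Ingrid 8. Winner: Carlos.
The two methods disagree.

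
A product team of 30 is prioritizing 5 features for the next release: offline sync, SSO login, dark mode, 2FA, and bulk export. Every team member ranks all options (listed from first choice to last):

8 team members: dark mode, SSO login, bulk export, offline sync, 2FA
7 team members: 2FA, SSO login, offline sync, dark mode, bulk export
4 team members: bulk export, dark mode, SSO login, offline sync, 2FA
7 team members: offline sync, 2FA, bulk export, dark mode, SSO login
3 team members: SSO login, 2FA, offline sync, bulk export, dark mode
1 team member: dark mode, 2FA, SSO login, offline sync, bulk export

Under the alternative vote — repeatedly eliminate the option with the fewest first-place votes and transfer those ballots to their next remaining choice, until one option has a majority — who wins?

Round 1: offline sync 7, SSO login 3, dark mode 9, 2FA 7, bulk export 4. Eliminate SSO login.
Round 2: offline sync 7, dark mode 9, 2FA 10, bulk export 4. Eliminate bulk export.
Round 3: offline sync 7, dark mode 13, 2FA 10. Eliminate offline sync.
Round 4: dark mode 13, 2FA 17. 2FA has a majority.

2FA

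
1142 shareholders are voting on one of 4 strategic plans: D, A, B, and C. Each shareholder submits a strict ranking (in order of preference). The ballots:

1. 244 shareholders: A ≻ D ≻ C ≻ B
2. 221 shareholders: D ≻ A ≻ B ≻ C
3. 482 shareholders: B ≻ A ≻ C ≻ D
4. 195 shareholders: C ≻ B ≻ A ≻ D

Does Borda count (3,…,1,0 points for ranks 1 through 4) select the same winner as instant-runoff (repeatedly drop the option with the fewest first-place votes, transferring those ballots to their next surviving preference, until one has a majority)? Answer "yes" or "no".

no

Borda — scores: D 1151, A 2333, B 2057, C 1311. Winner: A.
Instant-runoff — R1 D 221, A 244, B 482, C 195 (C out); R2 D 221, A 244, B 677 (B winner). Winner: B.
The two methods disagree.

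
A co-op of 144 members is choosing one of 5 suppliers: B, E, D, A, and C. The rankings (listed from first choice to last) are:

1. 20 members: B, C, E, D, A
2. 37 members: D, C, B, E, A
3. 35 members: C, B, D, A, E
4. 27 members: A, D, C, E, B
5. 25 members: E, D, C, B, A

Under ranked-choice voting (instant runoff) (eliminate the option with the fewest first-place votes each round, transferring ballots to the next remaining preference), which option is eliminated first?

Round 1: B 20, E 25, D 37, A 27, C 35. Eliminate B.

B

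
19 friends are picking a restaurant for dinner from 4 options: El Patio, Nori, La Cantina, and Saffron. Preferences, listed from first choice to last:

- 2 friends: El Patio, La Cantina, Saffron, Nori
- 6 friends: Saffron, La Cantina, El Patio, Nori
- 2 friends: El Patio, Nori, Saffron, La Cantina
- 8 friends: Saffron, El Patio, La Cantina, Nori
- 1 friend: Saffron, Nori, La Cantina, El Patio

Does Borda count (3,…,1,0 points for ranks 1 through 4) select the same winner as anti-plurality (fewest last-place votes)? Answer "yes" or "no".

Borda — scores: El Patio 34, Nori 6, La Cantina 25, Saffron 49. Winner: Saffron.
Anti-plurality — last-place votes: El Patio 1, Nori 16, La Cantina 2, Saffron 0. Winner: Saffron.
The two methods agree.

yes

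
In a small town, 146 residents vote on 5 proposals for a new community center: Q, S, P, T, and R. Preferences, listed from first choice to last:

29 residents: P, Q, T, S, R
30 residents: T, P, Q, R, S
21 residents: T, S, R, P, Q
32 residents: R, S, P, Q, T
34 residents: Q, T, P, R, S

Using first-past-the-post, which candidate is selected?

First-place votes: Q 34, S 0, P 29, T 51, R 32.
T has the most first-place votes.

T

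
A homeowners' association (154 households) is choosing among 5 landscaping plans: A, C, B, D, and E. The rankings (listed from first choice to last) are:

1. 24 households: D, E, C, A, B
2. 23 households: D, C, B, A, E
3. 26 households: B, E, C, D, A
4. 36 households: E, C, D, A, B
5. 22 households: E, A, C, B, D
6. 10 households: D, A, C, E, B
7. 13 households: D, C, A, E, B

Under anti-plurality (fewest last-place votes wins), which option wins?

C

Last-place votes: A 26, C 0, B 83, D 22, E 23.
C is ranked last by the fewest voters, so C wins.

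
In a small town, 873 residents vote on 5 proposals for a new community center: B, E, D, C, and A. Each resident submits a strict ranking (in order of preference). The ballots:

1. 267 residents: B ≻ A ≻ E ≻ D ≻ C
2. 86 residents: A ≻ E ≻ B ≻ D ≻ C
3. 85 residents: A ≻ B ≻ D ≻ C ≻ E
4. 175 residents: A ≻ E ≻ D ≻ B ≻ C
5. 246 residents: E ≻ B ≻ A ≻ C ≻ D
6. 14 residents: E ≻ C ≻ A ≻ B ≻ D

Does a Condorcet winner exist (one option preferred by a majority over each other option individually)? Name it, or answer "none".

none

Checking pairwise contests:
E beats B 521–352.
A beats E 613–260.
B beats D 698–175.
B beats C 859–14.
B beats A 513–360.
Every option loses at least one head-to-head, so there is no Condorcet winner.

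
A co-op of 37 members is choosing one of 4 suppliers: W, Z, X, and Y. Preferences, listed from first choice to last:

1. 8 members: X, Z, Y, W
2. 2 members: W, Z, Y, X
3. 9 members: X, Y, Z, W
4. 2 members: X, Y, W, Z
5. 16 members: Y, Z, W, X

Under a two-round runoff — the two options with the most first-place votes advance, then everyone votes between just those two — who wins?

X

Round 1 first-place votes: W 2, Z 0, X 19, Y 16.
X and Y advance.
Runoff: X is preferred to Y by 19 voters; Y by 18.
X wins the runoff.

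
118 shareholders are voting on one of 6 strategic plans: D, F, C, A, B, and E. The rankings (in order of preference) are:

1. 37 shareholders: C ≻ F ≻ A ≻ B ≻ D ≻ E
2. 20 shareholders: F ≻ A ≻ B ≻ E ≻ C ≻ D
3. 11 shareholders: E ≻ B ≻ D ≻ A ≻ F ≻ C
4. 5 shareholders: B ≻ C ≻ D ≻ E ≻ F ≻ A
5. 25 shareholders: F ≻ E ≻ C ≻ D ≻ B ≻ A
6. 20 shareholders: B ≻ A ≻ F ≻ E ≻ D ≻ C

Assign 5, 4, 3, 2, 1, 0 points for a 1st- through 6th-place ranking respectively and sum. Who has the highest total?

D: 37·1 + 20·0 + 11·3 + 5·3 + 25·2 + 20·1 = 155
F: 37·4 + 20·5 + 11·1 + 5·1 + 25·5 + 20·3 = 449
C: 37·5 + 20·1 + 11·0 + 5·4 + 25·3 + 20·0 = 300
A: 37·3 + 20·4 + 11·2 + 5·0 + 25·0 + 20·4 = 293
B: 37·2 + 20·3 + 11·4 + 5·5 + 25·1 + 20·5 = 328
E: 37·0 + 20·2 + 11·5 + 5·2 + 25·4 + 20·2 = 245
F has the highest Borda score (449).

F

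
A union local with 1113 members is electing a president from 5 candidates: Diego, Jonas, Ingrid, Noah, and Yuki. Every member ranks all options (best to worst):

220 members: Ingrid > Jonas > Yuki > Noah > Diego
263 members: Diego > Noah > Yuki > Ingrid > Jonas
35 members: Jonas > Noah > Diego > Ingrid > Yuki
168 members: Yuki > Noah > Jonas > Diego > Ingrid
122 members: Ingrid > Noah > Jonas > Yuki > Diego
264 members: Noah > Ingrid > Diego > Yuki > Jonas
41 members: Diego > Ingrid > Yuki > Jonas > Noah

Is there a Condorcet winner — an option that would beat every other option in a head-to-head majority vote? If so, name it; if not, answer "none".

Noah

Noah vs Diego: 809–304 for Noah.
Noah vs Jonas: 817–296 for Noah.
Noah vs Ingrid: 730–383 for Noah.
Noah vs Yuki: 684–429 for Noah.
Noah beats every other option head-to-head.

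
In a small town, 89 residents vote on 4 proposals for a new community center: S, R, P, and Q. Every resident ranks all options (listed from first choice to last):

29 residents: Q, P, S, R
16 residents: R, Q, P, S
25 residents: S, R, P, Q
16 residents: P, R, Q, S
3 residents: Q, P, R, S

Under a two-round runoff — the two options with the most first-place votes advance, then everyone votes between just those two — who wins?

Q

Round 1 first-place votes: S 25, R 16, P 16, Q 32.
Q and S advance.
Runoff: Q is preferred to S by 64 voters; S by 25.
Q wins the runoff.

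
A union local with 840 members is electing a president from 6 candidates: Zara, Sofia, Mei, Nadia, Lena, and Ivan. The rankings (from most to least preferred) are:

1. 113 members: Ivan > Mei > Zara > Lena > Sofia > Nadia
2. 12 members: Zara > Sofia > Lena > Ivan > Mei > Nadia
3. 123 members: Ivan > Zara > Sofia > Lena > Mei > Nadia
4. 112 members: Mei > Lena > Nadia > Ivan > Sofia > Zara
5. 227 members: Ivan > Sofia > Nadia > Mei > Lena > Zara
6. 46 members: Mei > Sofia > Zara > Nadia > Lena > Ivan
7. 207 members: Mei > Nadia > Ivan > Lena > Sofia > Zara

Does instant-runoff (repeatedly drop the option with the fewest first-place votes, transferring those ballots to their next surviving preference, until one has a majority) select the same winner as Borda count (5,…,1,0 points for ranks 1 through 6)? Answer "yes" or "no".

Instant-runoff — R1 Zara 12, Sofia 0, Mei 365, Nadia 0, Lena 0, Ivan 463 (Ivan winner). Winner: Ivan.
Borda — scores: Zara 1029, Sofia 1941, Mei 2866, Nadia 1937, Lena 1643, Ivan 3184. Winner: Ivan.
The two methods agree.

yes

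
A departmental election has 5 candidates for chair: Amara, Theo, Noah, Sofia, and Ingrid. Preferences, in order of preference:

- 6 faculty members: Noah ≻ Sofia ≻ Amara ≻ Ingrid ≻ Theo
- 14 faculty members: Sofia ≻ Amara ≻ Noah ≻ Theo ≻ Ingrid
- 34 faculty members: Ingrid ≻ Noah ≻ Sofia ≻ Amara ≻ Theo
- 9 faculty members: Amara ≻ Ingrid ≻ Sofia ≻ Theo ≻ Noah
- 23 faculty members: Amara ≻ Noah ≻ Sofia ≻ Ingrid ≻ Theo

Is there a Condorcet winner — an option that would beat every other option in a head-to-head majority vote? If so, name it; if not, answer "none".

none

Checking pairwise contests:
Sofia beats Amara 54–32.
Amara beats Theo 86–0.
Amara beats Noah 46–40.
Noah beats Sofia 63–23.
Amara beats Ingrid 52–34.
Every option loses at least one head-to-head, so there is no Condorcet winner.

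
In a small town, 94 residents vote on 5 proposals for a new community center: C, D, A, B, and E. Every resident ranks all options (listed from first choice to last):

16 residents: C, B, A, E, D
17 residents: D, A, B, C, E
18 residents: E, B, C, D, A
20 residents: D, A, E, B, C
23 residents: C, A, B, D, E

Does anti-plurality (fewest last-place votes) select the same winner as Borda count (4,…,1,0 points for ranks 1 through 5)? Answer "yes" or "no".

no

Anti-plurality — last-place votes: C 20, D 16, A 18, B 0, E 40. Winner: B.
Borda — scores: C 209, D 189, A 212, B 202, E 128. Winner: A.
The two methods disagree.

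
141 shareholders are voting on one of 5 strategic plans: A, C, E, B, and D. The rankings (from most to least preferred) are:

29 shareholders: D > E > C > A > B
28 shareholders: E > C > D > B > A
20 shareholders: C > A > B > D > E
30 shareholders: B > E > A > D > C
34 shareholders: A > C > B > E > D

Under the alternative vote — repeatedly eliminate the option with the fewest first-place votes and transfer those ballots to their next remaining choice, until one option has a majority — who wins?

Round 1: A 34, C 20, E 28, B 30, D 29. Eliminate C.
Round 2: A 54, E 28, B 30, D 29. Eliminate E.
Round 3: A 54, B 30, D 57. Eliminate B.
Round 4: A 84, D 57. A has a majority.

A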